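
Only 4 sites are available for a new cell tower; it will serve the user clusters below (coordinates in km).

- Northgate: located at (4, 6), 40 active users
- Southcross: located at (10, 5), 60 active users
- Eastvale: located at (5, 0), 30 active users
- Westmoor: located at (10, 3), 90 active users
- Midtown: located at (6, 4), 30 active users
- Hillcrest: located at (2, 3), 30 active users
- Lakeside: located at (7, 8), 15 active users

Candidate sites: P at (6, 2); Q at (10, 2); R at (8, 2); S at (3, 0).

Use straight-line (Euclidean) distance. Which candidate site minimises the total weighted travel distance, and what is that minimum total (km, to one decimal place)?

Total weighted distance at each candidate:
  P (6, 2): total = 1192.0
  Q (10, 2): total = 1196.7
  R (8, 2): total = 1110.6
  S (3, 0): total = 1883.9
Minimum is at R with total 1110.6 km.

R, total 1110.6 km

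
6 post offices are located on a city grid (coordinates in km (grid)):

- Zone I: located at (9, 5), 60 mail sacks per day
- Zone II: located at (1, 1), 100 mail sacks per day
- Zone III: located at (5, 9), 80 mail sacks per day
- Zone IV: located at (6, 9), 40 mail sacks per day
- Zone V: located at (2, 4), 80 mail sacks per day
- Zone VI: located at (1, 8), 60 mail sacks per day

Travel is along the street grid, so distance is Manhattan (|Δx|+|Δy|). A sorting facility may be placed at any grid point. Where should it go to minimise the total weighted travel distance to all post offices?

Manhattan distance separates: Σwᵢ(|x−xᵢ|+|y−yᵢ|) = Σwᵢ|x−xᵢ| + Σwᵢ|y−yᵢ|, so x and y are optimised independently as 1-D weighted medians.
Total weight W = 420; half = 210.
x-coordinate, sorted with cumulative weight:
  x=1 (Zone II, w=100) cum 100
  x=1 (Zone VI, w=60) cum 160
  x=2 (Zone V, w=80) cum 240  ← median
  x=5 (Zone III, w=80) cum 320
  x=6 (Zone IV, w=40) cum 360
  x=9 (Zone I, w=60) cum 420
⇒ x* = 2
y-coordinate, sorted with cumulative weight:
  y=1 (Zone II, w=100) cum 100
  y=4 (Zone V, w=80) cum 180
  y=5 (Zone I, w=60) cum 240  ← median
  y=8 (Zone VI, w=60) cum 300
  y=9 (Zone III, w=80) cum 380
  y=9 (Zone IV, w=40) cum 420
⇒ y* = 5

(2, 5)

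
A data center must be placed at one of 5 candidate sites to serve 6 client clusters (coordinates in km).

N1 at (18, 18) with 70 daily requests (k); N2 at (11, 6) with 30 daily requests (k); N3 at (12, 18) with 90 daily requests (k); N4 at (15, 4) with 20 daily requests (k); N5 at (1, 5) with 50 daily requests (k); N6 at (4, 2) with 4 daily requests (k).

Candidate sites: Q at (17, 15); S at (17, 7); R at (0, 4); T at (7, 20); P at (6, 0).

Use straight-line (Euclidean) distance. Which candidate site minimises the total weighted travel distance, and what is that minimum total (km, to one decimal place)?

Q, total 2311.2 km

Total weighted distance at each candidate:
  Q (17, 15): total = 2311.2
  S (17, 7): total = 2977.2
  R (0, 4): total = 3979.8
  T (7, 20): total = 2942.6
  P (6, 0): total = 4018.1
Minimum is at Q with total 2311.2 km.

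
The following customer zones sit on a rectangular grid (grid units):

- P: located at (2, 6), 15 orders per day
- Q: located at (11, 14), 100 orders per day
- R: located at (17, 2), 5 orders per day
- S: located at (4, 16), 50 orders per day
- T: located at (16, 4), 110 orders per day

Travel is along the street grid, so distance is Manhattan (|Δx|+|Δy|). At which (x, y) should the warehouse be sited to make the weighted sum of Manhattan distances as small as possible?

(11, 14)

Manhattan distance separates: Σwᵢ(|x−xᵢ|+|y−yᵢ|) = Σwᵢ|x−xᵢ| + Σwᵢ|y−yᵢ|, so x and y are optimised independently as 1-D weighted medians.
Total weight W = 280; half = 140.
x-coordinate, sorted with cumulative weight:
  x=2 (P, w=15) cum 15
  x=4 (S, w=50) cum 65
  x=11 (Q, w=100) cum 165  ← median
  x=16 (T, w=110) cum 275
  x=17 (R, w=5) cum 280
⇒ x* = 11
y-coordinate, sorted with cumulative weight:
  y=2 (R, w=5) cum 5
  y=4 (T, w=110) cum 115
  y=6 (P, w=15) cum 130
  y=14 (Q, w=100) cum 230  ← median
  y=16 (S, w=50) cum 280
⇒ y* = 14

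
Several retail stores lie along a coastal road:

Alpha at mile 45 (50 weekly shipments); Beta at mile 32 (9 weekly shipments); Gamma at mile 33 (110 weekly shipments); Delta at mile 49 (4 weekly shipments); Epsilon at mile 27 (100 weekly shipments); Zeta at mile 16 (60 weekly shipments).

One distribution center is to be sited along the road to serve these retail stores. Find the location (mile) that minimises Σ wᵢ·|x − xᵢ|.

For a sum of weighted absolute distances on a line, the optimum is the weighted median (not the mean). Total weight W = 333; half-weight = 166.5.
Sort by position and accumulate weight:
  mile 16 (Zeta, w=60) → cum 60
  mile 27 (Epsilon, w=100) → cum 160
  mile 32 (Beta, w=9) → cum 169  ≥ 166.5 → median here
  mile 33 (Gamma, w=110) → cum 279
  mile 45 (Alpha, w=50) → cum 329
  mile 49 (Delta, w=4) → cum 333
Optimal location: mile 32.

x = 32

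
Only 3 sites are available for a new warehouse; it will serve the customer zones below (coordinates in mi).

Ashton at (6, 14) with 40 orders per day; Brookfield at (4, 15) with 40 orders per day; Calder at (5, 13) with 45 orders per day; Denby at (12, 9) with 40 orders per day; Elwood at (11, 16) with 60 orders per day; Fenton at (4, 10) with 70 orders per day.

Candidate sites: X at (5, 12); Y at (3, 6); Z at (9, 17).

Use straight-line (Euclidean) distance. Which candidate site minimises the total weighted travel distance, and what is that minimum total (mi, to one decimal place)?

X, total 1154.8 mi

Total weighted distance at each candidate:
  X (5, 12): total = 1154.8
  Y (3, 6): total = 2468.0
  Z (9, 17): total = 1717.8
Minimum is at X with total 1154.8 mi.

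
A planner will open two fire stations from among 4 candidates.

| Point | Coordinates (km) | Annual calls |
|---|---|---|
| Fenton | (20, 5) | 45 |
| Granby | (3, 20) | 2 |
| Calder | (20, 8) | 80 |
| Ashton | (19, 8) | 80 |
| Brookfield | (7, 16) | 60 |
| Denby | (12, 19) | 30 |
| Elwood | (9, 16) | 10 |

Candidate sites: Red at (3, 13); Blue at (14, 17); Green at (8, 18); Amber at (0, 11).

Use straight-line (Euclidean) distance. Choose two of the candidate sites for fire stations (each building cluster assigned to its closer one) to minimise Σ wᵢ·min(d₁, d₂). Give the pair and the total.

Evaluate every pair (each demand assigned to the nearer of the two):
  {Blue, Green}: total = 2544.9
  {Red, Blue}: total = 2742.6
  {Blue, Amber}: total = 2871.8
  {Red, Green}: total = 3526.0
  {Green, Amber}: total = 3526.0
  {Red, Amber}: total = 4309.7
Best pair: {Blue, Green} with total 2544.9.

{Blue, Green}, total 2544.9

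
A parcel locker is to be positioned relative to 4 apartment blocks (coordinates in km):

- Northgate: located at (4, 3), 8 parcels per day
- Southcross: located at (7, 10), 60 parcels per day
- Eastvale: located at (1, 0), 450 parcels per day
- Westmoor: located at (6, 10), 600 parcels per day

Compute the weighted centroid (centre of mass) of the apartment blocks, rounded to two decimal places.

(4.03, 5.92)

The minimiser of Σwᵢ‖p−pᵢ‖² is the weighted centroid p* = (Σwᵢpᵢ)/(Σwᵢ).
Σwᵢ = 1118.
Σwᵢxᵢ = 8·4 + 60·7 + 450·1 + 600·6 = 4502.
Σwᵢyᵢ = 8·3 + 60·10 + 450·0 + 600·10 = 6624.
x* = 4502/1118 = 4.03, y* = 6624/1118 = 5.92.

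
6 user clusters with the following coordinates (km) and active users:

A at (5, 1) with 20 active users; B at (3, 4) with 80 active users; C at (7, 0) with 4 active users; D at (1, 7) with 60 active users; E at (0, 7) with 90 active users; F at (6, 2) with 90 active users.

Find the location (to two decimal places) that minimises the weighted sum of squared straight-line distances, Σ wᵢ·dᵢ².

The minimiser of Σwᵢ‖p−pᵢ‖² is the weighted centroid p* = (Σwᵢpᵢ)/(Σwᵢ).
Σwᵢ = 344.
Σwᵢxᵢ = 20·5 + 80·3 + 4·7 + 60·1 + 90·0 + 90·6 = 968.
Σwᵢyᵢ = 20·1 + 80·4 + 4·0 + 60·7 + 90·7 + 90·2 = 1570.
x* = 968/344 = 2.81, y* = 1570/344 = 4.56.

(2.81, 4.56)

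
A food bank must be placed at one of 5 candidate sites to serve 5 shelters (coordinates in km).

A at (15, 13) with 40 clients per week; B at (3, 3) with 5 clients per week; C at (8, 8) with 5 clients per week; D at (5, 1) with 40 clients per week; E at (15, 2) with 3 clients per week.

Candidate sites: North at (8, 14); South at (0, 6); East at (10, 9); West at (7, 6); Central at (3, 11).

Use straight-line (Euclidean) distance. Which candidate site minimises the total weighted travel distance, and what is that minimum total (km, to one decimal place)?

Total weighted distance at each candidate:
  North (8, 14): total = 948.6
  South (0, 6): total = 1054.0
  East (10, 9): total = 716.6
  West (7, 6): total = 703.6
  Central (3, 11): total = 1008.7
Minimum is at West with total 703.6 km.

West, total 703.6 km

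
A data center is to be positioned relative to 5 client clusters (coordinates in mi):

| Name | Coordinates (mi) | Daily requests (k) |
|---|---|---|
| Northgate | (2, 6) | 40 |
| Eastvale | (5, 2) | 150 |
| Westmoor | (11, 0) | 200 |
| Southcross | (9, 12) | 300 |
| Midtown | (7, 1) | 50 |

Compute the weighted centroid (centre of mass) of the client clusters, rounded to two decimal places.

(8.22, 5.66)

The minimiser of Σwᵢ‖p−pᵢ‖² is the weighted centroid p* = (Σwᵢpᵢ)/(Σwᵢ).
Σwᵢ = 740.
Σwᵢxᵢ = 40·2 + 150·5 + 200·11 + 300·9 + 50·7 = 6080.
Σwᵢyᵢ = 40·6 + 150·2 + 200·0 + 300·12 + 50·1 = 4190.
x* = 6080/740 = 8.22, y* = 4190/740 = 5.66.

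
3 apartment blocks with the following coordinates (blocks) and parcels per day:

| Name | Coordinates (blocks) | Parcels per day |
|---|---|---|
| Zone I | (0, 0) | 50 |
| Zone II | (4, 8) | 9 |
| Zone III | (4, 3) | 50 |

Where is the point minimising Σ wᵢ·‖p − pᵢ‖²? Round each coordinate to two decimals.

(2.17, 2.04)

The minimiser of Σwᵢ‖p−pᵢ‖² is the weighted centroid p* = (Σwᵢpᵢ)/(Σwᵢ).
Σwᵢ = 109.
Σwᵢxᵢ = 50·0 + 9·4 + 50·4 = 236.
Σwᵢyᵢ = 50·0 + 9·8 + 50·3 = 222.
x* = 236/109 = 2.17, y* = 222/109 = 2.04.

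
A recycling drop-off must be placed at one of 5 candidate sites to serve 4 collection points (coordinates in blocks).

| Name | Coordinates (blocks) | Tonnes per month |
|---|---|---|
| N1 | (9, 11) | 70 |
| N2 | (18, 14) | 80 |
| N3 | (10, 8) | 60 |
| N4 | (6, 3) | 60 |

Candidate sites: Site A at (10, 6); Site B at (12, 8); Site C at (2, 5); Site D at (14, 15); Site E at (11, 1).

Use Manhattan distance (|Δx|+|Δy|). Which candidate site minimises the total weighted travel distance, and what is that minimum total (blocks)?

Total weighted distance at each candidate:
  Site A (10, 6): total = 2240
  Site B (12, 8): total = 2160
  Site C (2, 5): total = 3930
  Site D (14, 15): total = 2890
  Site E (11, 1): total = 3340
Minimum is at Site B with total 2160 blocks.

Site B, total 2160 blocks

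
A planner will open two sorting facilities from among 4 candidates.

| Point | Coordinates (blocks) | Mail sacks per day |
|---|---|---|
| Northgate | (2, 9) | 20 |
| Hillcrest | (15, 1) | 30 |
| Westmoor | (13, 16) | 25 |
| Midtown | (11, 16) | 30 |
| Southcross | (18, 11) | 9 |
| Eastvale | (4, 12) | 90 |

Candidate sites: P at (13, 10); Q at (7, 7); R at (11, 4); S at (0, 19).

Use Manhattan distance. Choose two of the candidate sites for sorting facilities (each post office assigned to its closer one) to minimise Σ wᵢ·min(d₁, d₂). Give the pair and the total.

{P, Q}, total 1634

Evaluate every pair (each demand assigned to the nearer of the two):
  {P, Q}: total = 1634
  {P, R}: total = 1884
  {Q, R}: total = 1906
  {P, S}: total = 2004
  {Q, S}: total = 2180
  {R, S}: total = 2276
Best pair: {P, Q} with total 1634.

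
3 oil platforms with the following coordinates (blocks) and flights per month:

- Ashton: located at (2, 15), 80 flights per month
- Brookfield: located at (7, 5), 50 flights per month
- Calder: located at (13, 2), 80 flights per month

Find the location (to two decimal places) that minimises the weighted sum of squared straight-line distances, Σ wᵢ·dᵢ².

(7.38, 7.67)

The minimiser of Σwᵢ‖p−pᵢ‖² is the weighted centroid p* = (Σwᵢpᵢ)/(Σwᵢ).
Σwᵢ = 210.
Σwᵢxᵢ = 80·2 + 50·7 + 80·13 = 1550.
Σwᵢyᵢ = 80·15 + 50·5 + 80·2 = 1610.
x* = 1550/210 = 7.38, y* = 1610/210 = 7.67.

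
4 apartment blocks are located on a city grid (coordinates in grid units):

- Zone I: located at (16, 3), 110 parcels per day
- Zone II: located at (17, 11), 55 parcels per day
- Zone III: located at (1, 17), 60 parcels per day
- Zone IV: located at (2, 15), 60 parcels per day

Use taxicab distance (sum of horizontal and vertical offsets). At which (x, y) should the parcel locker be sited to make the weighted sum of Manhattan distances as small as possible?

Manhattan distance separates: Σwᵢ(|x−xᵢ|+|y−yᵢ|) = Σwᵢ|x−xᵢ| + Σwᵢ|y−yᵢ|, so x and y are optimised independently as 1-D weighted medians.
Total weight W = 285; half = 142.5.
x-coordinate, sorted with cumulative weight:
  x=1 (Zone III, w=60) cum 60
  x=2 (Zone IV, w=60) cum 120
  x=16 (Zone I, w=110) cum 230  ← median
  x=17 (Zone II, w=55) cum 285
⇒ x* = 16
y-coordinate, sorted with cumulative weight:
  y=3 (Zone I, w=110) cum 110
  y=11 (Zone II, w=55) cum 165  ← median
  y=15 (Zone IV, w=60) cum 225
  y=17 (Zone III, w=60) cum 285
⇒ y* = 11

(16, 11)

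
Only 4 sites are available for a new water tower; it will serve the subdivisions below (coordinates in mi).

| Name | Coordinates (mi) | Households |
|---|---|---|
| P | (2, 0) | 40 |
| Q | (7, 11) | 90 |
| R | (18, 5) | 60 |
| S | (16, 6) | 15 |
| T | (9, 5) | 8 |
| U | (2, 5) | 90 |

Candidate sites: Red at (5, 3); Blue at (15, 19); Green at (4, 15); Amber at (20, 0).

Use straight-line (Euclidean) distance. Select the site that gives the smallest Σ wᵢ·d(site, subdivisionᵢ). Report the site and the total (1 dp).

Total weighted distance at each candidate:
  Red (5, 3): total = 2232.3
  Blue (15, 19): total = 4835.0
  Green (4, 15): total = 3319.9
  Amber (20, 0): total = 4461.9
Minimum is at Red with total 2232.3 mi.

Red, total 2232.3 mi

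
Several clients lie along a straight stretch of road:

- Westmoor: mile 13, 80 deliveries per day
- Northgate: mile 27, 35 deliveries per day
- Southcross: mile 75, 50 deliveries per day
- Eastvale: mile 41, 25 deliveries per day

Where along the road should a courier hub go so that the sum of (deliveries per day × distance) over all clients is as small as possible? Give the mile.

For a sum of weighted absolute distances on a line, the optimum is the weighted median (not the mean). Total weight W = 190; half-weight = 95.
Sort by position and accumulate weight:
  mile 13 (Westmoor, w=80) → cum 80
  mile 27 (Northgate, w=35) → cum 115  ≥ 95 → median here
  mile 41 (Eastvale, w=25) → cum 140
  mile 75 (Southcross, w=50) → cum 190
Optimal location: mile 27.

x = 27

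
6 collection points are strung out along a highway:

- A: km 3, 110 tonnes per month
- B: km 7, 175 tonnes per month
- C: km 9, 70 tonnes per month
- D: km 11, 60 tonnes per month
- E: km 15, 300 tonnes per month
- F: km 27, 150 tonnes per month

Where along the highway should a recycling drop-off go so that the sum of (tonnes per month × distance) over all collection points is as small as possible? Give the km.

x = 15

For a sum of weighted absolute distances on a line, the optimum is the weighted median (not the mean). Total weight W = 865; half-weight = 432.5.
Sort by position and accumulate weight:
  km 3 (A, w=110) → cum 110
  km 7 (B, w=175) → cum 285
  km 9 (C, w=70) → cum 355
  km 11 (D, w=60) → cum 415
  km 15 (E, w=300) → cum 715  ≥ 432.5 → median here
  km 27 (F, w=150) → cum 865
Optimal location: km 15.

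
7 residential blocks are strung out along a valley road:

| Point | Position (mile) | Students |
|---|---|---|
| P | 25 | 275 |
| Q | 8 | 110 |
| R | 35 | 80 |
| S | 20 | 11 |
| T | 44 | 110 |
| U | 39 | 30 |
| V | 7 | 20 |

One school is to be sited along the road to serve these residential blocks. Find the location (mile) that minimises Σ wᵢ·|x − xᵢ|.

x = 25

For a sum of weighted absolute distances on a line, the optimum is the weighted median (not the mean). Total weight W = 636; half-weight = 318.
Sort by position and accumulate weight:
  mile 7 (V, w=20) → cum 20
  mile 8 (Q, w=110) → cum 130
  mile 20 (S, w=11) → cum 141
  mile 25 (P, w=275) → cum 416  ≥ 318 → median here
  mile 35 (R, w=80) → cum 496
  mile 39 (U, w=30) → cum 526
  mile 44 (T, w=110) → cum 636
Optimal location: mile 25.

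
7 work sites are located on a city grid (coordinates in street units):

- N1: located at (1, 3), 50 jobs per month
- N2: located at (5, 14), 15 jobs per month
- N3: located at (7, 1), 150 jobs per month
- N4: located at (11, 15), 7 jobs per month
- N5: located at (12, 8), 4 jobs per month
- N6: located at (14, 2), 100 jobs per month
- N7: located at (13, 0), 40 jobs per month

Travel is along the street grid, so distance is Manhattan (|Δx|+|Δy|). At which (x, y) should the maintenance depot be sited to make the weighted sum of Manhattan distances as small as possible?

(7, 1)

Manhattan distance separates: Σwᵢ(|x−xᵢ|+|y−yᵢ|) = Σwᵢ|x−xᵢ| + Σwᵢ|y−yᵢ|, so x and y are optimised independently as 1-D weighted medians.
Total weight W = 366; half = 183.
x-coordinate, sorted with cumulative weight:
  x=1 (N1, w=50) cum 50
  x=5 (N2, w=15) cum 65
  x=7 (N3, w=150) cum 215  ← median
  x=11 (N4, w=7) cum 222
  x=12 (N5, w=4) cum 226
  x=13 (N7, w=40) cum 266
  x=14 (N6, w=100) cum 366
⇒ x* = 7
y-coordinate, sorted with cumulative weight:
  y=0 (N7, w=40) cum 40
  y=1 (N3, w=150) cum 190  ← median
  y=2 (N6, w=100) cum 290
  y=3 (N1, w=50) cum 340
  y=8 (N5, w=4) cum 344
  y=14 (N2, w=15) cum 359
  y=15 (N4, w=7) cum 366
⇒ y* = 1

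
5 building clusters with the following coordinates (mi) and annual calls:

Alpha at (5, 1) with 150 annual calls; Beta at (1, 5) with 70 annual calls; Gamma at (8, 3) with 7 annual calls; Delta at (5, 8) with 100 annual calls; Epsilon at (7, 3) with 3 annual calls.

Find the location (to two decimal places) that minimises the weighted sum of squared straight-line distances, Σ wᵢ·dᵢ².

The minimiser of Σwᵢ‖p−pᵢ‖² is the weighted centroid p* = (Σwᵢpᵢ)/(Σwᵢ).
Σwᵢ = 330.
Σwᵢxᵢ = 150·5 + 70·1 + 7·8 + 100·5 + 3·7 = 1397.
Σwᵢyᵢ = 150·1 + 70·5 + 7·3 + 100·8 + 3·3 = 1330.
x* = 1397/330 = 4.23, y* = 1330/330 = 4.03.

(4.23, 4.03)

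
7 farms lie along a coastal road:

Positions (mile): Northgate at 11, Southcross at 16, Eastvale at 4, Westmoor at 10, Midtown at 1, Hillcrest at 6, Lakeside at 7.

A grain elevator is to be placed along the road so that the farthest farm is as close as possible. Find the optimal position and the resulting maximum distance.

The 1-center on a line is the midpoint of the two extreme points: leftmost at 1, rightmost at 16.
Optimal location = (1 + 16)/2 = 8.5; maximum distance = (16 − 1)/2 = 7.5.

location 8.5, max distance 7.5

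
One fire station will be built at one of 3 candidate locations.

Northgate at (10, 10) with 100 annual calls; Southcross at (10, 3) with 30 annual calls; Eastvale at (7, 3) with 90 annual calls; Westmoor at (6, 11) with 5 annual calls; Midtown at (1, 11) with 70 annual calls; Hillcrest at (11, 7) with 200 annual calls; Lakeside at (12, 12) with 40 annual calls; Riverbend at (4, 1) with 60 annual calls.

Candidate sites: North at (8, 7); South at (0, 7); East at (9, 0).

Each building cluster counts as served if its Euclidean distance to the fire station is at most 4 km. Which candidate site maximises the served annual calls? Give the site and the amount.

North, covering 300

Coverage radius r = 4 km; a point is covered iff (Δx)²+(Δy)² ≤ 4² = 16.
  North (8, 7): covers {Northgate, Hillcrest} → 300
  South (0, 7): covers {none} → 0
  East (9, 0): covers {Southcross, Eastvale} → 120
Maximum coverage at North: 300 annual calls.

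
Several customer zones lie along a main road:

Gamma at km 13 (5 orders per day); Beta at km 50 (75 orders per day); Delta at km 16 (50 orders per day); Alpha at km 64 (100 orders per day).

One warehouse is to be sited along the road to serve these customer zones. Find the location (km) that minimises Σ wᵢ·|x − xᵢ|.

For a sum of weighted absolute distances on a line, the optimum is the weighted median (not the mean). Total weight W = 230; half-weight = 115.
Sort by position and accumulate weight:
  km 13 (Gamma, w=5) → cum 5
  km 16 (Delta, w=50) → cum 55
  km 50 (Beta, w=75) → cum 130  ≥ 115 → median here
  km 64 (Alpha, w=100) → cum 230
Optimal location: km 50.

x = 50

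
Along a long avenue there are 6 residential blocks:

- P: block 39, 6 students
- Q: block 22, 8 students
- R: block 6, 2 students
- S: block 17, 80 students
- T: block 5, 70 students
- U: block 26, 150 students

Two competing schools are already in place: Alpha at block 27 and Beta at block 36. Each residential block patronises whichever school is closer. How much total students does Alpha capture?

310

The indifferent point is the midpoint (27+36)/2 = 31.5; residential blocks left of it (closer to Alpha at 27) go to Alpha, those right go to Beta.
  T at 5 (w=70) → Alpha
  R at 6 (w=2) → Alpha
  S at 17 (w=80) → Alpha
  Q at 22 (w=8) → Alpha
  U at 26 (w=150) → Alpha
  P at 39 (w=6) → Beta
Alpha captures 310; Beta captures 6.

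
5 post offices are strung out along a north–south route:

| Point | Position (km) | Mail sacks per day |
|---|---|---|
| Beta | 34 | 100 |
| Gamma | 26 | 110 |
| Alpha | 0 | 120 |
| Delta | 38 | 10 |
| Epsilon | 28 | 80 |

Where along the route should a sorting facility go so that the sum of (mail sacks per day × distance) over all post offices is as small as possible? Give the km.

x = 26

For a sum of weighted absolute distances on a line, the optimum is the weighted median (not the mean). Total weight W = 420; half-weight = 210.
Sort by position and accumulate weight:
  km 0 (Alpha, w=120) → cum 120
  km 26 (Gamma, w=110) → cum 230  ≥ 210 → median here
  km 28 (Epsilon, w=80) → cum 310
  km 34 (Beta, w=100) → cum 410
  km 38 (Delta, w=10) → cum 420
Optimal location: km 26.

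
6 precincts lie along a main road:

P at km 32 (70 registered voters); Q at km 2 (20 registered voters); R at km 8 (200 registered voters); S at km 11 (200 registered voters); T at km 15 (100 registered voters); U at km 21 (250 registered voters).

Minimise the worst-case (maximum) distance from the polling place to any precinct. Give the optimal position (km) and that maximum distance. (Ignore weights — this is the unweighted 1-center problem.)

location 17, max distance 15

The 1-center on a line is the midpoint of the two extreme points: leftmost at 2, rightmost at 32.
Optimal location = (2 + 32)/2 = 17; maximum distance = (32 − 2)/2 = 15.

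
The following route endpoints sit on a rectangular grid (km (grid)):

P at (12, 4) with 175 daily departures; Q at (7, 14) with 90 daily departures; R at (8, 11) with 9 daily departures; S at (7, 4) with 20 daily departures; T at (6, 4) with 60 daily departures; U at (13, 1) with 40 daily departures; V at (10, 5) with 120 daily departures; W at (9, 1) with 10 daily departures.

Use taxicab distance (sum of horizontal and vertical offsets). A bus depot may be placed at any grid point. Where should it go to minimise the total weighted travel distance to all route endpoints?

(10, 4)

Manhattan distance separates: Σwᵢ(|x−xᵢ|+|y−yᵢ|) = Σwᵢ|x−xᵢ| + Σwᵢ|y−yᵢ|, so x and y are optimised independently as 1-D weighted medians.
Total weight W = 524; half = 262.
x-coordinate, sorted with cumulative weight:
  x=6 (T, w=60) cum 60
  x=7 (Q, w=90) cum 150
  x=7 (S, w=20) cum 170
  x=8 (R, w=9) cum 179
  x=9 (W, w=10) cum 189
  x=10 (V, w=120) cum 309  ← median
  x=12 (P, w=175) cum 484
  x=13 (U, w=40) cum 524
⇒ x* = 10
y-coordinate, sorted with cumulative weight:
  y=1 (U, w=40) cum 40
  y=1 (W, w=10) cum 50
  y=4 (P, w=175) cum 225
  y=4 (S, w=20) cum 245
  y=4 (T, w=60) cum 305  ← median
  y=5 (V, w=120) cum 425
  y=11 (R, w=9) cum 434
  y=14 (Q, w=90) cum 524
⇒ y* = 4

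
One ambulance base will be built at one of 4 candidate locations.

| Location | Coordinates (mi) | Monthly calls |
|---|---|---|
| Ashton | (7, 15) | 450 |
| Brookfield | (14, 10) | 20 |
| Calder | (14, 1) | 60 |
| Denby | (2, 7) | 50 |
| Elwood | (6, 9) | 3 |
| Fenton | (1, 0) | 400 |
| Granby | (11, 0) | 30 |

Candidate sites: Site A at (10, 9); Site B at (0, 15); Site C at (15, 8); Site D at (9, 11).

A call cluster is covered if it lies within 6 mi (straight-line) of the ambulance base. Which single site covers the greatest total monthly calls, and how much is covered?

Site D, covering 473

Coverage radius r = 6 mi; a point is covered iff (Δx)²+(Δy)² ≤ 6² = 36.
  Site A (10, 9): covers {Brookfield, Elwood} → 23
  Site B (0, 15): covers {none} → 0
  Site C (15, 8): covers {Brookfield} → 20
  Site D (9, 11): covers {Ashton, Brookfield, Elwood} → 473
Maximum coverage at Site D: 473 monthly calls.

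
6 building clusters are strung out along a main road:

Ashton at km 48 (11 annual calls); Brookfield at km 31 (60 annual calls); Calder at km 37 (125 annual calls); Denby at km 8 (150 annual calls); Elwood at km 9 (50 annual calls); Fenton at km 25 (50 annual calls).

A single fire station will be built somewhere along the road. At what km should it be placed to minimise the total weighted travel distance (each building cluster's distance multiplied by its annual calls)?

x = 25

For a sum of weighted absolute distances on a line, the optimum is the weighted median (not the mean). Total weight W = 446; half-weight = 223.
Sort by position and accumulate weight:
  km 8 (Denby, w=150) → cum 150
  km 9 (Elwood, w=50) → cum 200
  km 25 (Fenton, w=50) → cum 250  ≥ 223 → median here
  km 31 (Brookfield, w=60) → cum 310
  km 37 (Calder, w=125) → cum 435
  km 48 (Ashton, w=11) → cum 446
Optimal location: km 25.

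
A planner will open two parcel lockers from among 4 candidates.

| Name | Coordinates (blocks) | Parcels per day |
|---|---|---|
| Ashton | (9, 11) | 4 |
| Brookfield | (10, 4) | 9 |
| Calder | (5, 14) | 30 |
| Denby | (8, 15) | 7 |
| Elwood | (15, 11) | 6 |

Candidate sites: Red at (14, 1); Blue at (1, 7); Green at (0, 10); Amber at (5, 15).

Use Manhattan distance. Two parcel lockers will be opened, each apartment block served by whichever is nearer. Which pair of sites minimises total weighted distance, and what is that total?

{Red, Amber}, total 212

Evaluate every pair (each demand assigned to the nearer of the two):
  {Red, Amber}: total = 212
  {Blue, Amber}: total = 275
  {Green, Amber}: total = 311
  {Red, Green}: total = 530
  {Blue, Green}: total = 605
  {Red, Blue}: total = 612
Best pair: {Red, Amber} with total 212.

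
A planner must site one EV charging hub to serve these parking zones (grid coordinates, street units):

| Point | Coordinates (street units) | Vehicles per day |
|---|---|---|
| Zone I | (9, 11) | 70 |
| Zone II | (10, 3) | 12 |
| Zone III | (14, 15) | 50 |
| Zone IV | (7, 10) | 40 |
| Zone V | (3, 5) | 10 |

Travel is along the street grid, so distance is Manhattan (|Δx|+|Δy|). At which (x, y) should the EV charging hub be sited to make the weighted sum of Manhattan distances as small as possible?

(9, 11)

Manhattan distance separates: Σwᵢ(|x−xᵢ|+|y−yᵢ|) = Σwᵢ|x−xᵢ| + Σwᵢ|y−yᵢ|, so x and y are optimised independently as 1-D weighted medians.
Total weight W = 182; half = 91.
x-coordinate, sorted with cumulative weight:
  x=3 (Zone V, w=10) cum 10
  x=7 (Zone IV, w=40) cum 50
  x=9 (Zone I, w=70) cum 120  ← median
  x=10 (Zone II, w=12) cum 132
  x=14 (Zone III, w=50) cum 182
⇒ x* = 9
y-coordinate, sorted with cumulative weight:
  y=3 (Zone II, w=12) cum 12
  y=5 (Zone V, w=10) cum 22
  y=10 (Zone IV, w=40) cum 62
  y=11 (Zone I, w=70) cum 132  ← median
  y=15 (Zone III, w=50) cum 182
⇒ y* = 11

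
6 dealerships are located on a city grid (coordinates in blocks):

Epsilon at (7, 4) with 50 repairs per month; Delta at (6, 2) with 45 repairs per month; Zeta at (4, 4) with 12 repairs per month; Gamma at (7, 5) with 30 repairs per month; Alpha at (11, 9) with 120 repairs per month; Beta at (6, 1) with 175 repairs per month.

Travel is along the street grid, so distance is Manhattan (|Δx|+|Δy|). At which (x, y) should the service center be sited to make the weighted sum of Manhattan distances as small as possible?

(6, 2)

Manhattan distance separates: Σwᵢ(|x−xᵢ|+|y−yᵢ|) = Σwᵢ|x−xᵢ| + Σwᵢ|y−yᵢ|, so x and y are optimised independently as 1-D weighted medians.
Total weight W = 432; half = 216.
x-coordinate, sorted with cumulative weight:
  x=4 (Zeta, w=12) cum 12
  x=6 (Delta, w=45) cum 57
  x=6 (Beta, w=175) cum 232  ← median
  x=7 (Epsilon, w=50) cum 282
  x=7 (Gamma, w=30) cum 312
  x=11 (Alpha, w=120) cum 432
⇒ x* = 6
y-coordinate, sorted with cumulative weight:
  y=1 (Beta, w=175) cum 175
  y=2 (Delta, w=45) cum 220  ← median
  y=4 (Epsilon, w=50) cum 270
  y=4 (Zeta, w=12) cum 282
  y=5 (Gamma, w=30) cum 312
  y=9 (Alpha, w=120) cum 432
⇒ y* = 2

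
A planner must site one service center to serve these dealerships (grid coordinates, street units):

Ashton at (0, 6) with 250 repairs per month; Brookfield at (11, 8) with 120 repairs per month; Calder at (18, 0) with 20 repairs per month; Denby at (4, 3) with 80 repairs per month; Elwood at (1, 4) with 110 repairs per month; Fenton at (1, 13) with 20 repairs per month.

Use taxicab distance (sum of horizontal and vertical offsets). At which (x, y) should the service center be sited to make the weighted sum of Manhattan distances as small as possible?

Manhattan distance separates: Σwᵢ(|x−xᵢ|+|y−yᵢ|) = Σwᵢ|x−xᵢ| + Σwᵢ|y−yᵢ|, so x and y are optimised independently as 1-D weighted medians.
Total weight W = 600; half = 300.
x-coordinate, sorted with cumulative weight:
  x=0 (Ashton, w=250) cum 250
  x=1 (Elwood, w=110) cum 360  ← median
  x=1 (Fenton, w=20) cum 380
  x=4 (Denby, w=80) cum 460
  x=11 (Brookfield, w=120) cum 580
  x=18 (Calder, w=20) cum 600
⇒ x* = 1
y-coordinate, sorted with cumulative weight:
  y=0 (Calder, w=20) cum 20
  y=3 (Denby, w=80) cum 100
  y=4 (Elwood, w=110) cum 210
  y=6 (Ashton, w=250) cum 460  ← median
  y=8 (Brookfield, w=120) cum 580
  y=13 (Fenton, w=20) cum 600
⇒ y* = 6

(1, 6)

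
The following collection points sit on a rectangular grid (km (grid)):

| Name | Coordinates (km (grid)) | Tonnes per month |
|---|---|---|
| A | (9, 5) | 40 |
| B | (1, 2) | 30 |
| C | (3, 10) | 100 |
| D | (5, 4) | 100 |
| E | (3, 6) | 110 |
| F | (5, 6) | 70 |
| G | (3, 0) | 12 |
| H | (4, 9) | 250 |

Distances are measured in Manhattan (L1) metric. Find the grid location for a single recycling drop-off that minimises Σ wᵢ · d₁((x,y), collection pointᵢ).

(4, 6)

Manhattan distance separates: Σwᵢ(|x−xᵢ|+|y−yᵢ|) = Σwᵢ|x−xᵢ| + Σwᵢ|y−yᵢ|, so x and y are optimised independently as 1-D weighted medians.
Total weight W = 712; half = 356.
x-coordinate, sorted with cumulative weight:
  x=1 (B, w=30) cum 30
  x=3 (C, w=100) cum 130
  x=3 (E, w=110) cum 240
  x=3 (G, w=12) cum 252
  x=4 (H, w=250) cum 502  ← median
  x=5 (D, w=100) cum 602
  x=5 (F, w=70) cum 672
  x=9 (A, w=40) cum 712
⇒ x* = 4
y-coordinate, sorted with cumulative weight:
  y=0 (G, w=12) cum 12
  y=2 (B, w=30) cum 42
  y=4 (D, w=100) cum 142
  y=5 (A, w=40) cum 182
  y=6 (E, w=110) cum 292
  y=6 (F, w=70) cum 362  ← median
  y=9 (H, w=250) cum 612
  y=10 (C, w=100) cum 712
⇒ y* = 6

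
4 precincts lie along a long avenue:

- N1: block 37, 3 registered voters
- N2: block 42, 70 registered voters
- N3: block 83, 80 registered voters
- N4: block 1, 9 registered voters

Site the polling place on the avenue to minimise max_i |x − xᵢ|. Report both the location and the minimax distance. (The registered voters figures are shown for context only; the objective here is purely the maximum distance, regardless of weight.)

The 1-center on a line is the midpoint of the two extreme points: leftmost at 1, rightmost at 83.
Optimal location = (1 + 83)/2 = 42; maximum distance = (83 − 1)/2 = 41.

location 42, max distance 41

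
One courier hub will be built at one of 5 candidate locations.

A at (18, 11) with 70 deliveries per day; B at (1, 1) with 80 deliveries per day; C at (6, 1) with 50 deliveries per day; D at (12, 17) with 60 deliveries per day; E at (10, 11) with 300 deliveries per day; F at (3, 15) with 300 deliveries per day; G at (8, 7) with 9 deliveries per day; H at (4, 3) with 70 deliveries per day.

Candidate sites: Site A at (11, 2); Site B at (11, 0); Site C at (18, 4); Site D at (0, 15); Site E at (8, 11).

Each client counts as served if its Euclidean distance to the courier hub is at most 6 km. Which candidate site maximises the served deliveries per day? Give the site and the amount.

Site E, covering 309

Coverage radius r = 6 km; a point is covered iff (Δx)²+(Δy)² ≤ 6² = 36.
  Site A (11, 2): covers {C, G} → 59
  Site B (11, 0): covers {C} → 50
  Site C (18, 4): covers {none} → 0
  Site D (0, 15): covers {F} → 300
  Site E (8, 11): covers {E, G} → 309
Maximum coverage at Site E: 309 deliveries per day.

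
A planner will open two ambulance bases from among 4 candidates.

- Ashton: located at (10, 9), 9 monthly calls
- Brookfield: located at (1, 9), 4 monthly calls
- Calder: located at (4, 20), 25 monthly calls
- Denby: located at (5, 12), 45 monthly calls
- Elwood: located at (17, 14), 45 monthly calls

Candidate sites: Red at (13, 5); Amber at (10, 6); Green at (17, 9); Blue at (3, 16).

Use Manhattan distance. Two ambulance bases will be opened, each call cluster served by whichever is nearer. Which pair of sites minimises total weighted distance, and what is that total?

{Green, Blue}, total 719

Evaluate every pair (each demand assigned to the nearer of the two):
  {Green, Blue}: total = 719
  {Red, Blue}: total = 1079
  {Amber, Blue}: total = 1133
  {Amber, Green}: total = 1295
  {Red, Green}: total = 1627
  {Red, Amber}: total = 1655
Best pair: {Green, Blue} with total 719.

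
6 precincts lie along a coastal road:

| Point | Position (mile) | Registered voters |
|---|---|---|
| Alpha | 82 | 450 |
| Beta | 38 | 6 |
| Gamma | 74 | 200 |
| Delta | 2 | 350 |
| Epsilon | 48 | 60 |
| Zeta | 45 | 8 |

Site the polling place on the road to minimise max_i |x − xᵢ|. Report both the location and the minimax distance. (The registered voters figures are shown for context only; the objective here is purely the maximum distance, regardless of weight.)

The 1-center on a line is the midpoint of the two extreme points: leftmost at 2, rightmost at 82.
Optimal location = (2 + 82)/2 = 42; maximum distance = (82 − 2)/2 = 40.

location 42, max distance 40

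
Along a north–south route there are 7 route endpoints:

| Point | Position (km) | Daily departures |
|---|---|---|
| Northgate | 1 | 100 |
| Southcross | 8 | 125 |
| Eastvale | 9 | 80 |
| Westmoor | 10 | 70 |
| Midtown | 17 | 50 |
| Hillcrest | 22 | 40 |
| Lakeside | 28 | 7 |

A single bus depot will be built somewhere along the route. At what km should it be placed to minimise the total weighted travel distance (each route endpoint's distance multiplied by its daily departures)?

For a sum of weighted absolute distances on a line, the optimum is the weighted median (not the mean). Total weight W = 472; half-weight = 236.
Sort by position and accumulate weight:
  km 1 (Northgate, w=100) → cum 100
  km 8 (Southcross, w=125) → cum 225
  km 9 (Eastvale, w=80) → cum 305  ≥ 236 → median here
  km 10 (Westmoor, w=70) → cum 375
  km 17 (Midtown, w=50) → cum 425
  km 22 (Hillcrest, w=40) → cum 465
  km 28 (Lakeside, w=7) → cum 472
Optimal location: km 9.

x = 9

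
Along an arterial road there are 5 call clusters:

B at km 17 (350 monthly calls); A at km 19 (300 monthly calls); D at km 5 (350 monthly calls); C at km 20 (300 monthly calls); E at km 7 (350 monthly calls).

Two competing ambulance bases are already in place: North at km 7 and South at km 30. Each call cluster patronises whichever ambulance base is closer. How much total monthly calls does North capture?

1050

The indifferent point is the midpoint (7+30)/2 = 18.5; call clusters left of it (closer to North at 7) go to North, those right go to South.
  D at 5 (w=350) → North
  E at 7 (w=350) → North
  B at 17 (w=350) → North
  A at 19 (w=300) → South
  C at 20 (w=300) → South
North captures 1050; South captures 600.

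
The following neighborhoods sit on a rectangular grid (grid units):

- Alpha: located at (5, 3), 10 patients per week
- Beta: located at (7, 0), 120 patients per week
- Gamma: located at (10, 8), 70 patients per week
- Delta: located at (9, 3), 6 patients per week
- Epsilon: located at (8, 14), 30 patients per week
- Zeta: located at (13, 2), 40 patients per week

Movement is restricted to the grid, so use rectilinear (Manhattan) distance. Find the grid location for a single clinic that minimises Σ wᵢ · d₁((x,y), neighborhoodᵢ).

Manhattan distance separates: Σwᵢ(|x−xᵢ|+|y−yᵢ|) = Σwᵢ|x−xᵢ| + Σwᵢ|y−yᵢ|, so x and y are optimised independently as 1-D weighted medians.
Total weight W = 276; half = 138.
x-coordinate, sorted with cumulative weight:
  x=5 (Alpha, w=10) cum 10
  x=7 (Beta, w=120) cum 130
  x=8 (Epsilon, w=30) cum 160  ← median
  x=9 (Delta, w=6) cum 166
  x=10 (Gamma, w=70) cum 236
  x=13 (Zeta, w=40) cum 276
⇒ x* = 8
y-coordinate, sorted with cumulative weight:
  y=0 (Beta, w=120) cum 120
  y=2 (Zeta, w=40) cum 160  ← median
  y=3 (Alpha, w=10) cum 170
  y=3 (Delta, w=6) cum 176
  y=8 (Gamma, w=70) cum 246
  y=14 (Epsilon, w=30) cum 276
⇒ y* = 2

(8, 2)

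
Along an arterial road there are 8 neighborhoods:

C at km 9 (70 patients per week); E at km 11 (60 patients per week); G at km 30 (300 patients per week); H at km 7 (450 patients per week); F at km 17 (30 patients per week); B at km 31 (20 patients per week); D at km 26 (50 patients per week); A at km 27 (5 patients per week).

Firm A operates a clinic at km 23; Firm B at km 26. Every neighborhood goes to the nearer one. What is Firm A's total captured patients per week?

The indifferent point is the midpoint (23+26)/2 = 24.5; neighborhoods left of it (closer to Firm A at 23) go to Firm A, those right go to Firm B.
  H at 7 (w=450) → Firm A
  C at 9 (w=70) → Firm A
  E at 11 (w=60) → Firm A
  F at 17 (w=30) → Firm A
  D at 26 (w=50) → Firm B
  A at 27 (w=5) → Firm B
  G at 30 (w=300) → Firm B
  B at 31 (w=20) → Firm B
Firm A captures 610; Firm B captures 375.

610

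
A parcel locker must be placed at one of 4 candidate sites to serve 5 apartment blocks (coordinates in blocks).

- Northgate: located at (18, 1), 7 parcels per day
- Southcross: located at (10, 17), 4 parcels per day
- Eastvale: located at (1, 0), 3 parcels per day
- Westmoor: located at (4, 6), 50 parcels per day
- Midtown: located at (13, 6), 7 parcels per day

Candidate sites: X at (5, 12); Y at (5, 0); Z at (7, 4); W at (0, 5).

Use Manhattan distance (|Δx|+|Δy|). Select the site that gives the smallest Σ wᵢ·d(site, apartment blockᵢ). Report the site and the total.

Z, total 498 blocks

Total weighted distance at each candidate:
  X (5, 12): total = 704
  Y (5, 0): total = 646
  Z (7, 4): total = 498
  W (0, 5): total = 608
Minimum is at Z with total 498 blocks.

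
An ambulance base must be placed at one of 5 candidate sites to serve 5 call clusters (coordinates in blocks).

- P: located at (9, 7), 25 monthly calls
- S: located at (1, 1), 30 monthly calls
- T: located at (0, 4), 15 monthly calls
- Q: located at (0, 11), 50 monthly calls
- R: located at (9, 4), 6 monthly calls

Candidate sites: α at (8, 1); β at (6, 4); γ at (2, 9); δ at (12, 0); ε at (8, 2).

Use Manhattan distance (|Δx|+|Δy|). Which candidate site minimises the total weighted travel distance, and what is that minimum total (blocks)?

γ, total 872 blocks

Total weighted distance at each candidate:
  α (8, 1): total = 1474
  β (6, 4): total = 1148
  γ (2, 9): total = 872
  δ (12, 0): total = 2042
  ε (8, 2): total = 1408
Minimum is at γ with total 872 blocks.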